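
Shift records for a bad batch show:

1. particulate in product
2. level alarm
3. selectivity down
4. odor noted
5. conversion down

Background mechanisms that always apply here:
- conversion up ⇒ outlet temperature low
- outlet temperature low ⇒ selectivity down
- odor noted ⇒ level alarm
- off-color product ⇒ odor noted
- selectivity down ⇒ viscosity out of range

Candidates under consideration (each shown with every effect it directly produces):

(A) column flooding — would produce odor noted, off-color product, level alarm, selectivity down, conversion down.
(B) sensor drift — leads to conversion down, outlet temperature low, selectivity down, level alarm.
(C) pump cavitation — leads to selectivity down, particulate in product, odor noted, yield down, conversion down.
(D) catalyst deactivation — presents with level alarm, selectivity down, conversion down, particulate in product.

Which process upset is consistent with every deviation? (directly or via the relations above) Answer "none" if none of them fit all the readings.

C

Per-candidate check:
(A) column flooding — does not account for particulate in product
(B) sensor drift — particulate in product ✗; level alarm ✓; selectivity down ✓; odor noted ✗; conversion down ✓
(C) pump cavitation — particulate in product ✓; level alarm ✓ (by odor noted → level alarm); selectivity down ✓; odor noted ✓; conversion down ✓
(D) catalyst deactivation — does not account for odor noted
(C) alone accounts for all the evidence.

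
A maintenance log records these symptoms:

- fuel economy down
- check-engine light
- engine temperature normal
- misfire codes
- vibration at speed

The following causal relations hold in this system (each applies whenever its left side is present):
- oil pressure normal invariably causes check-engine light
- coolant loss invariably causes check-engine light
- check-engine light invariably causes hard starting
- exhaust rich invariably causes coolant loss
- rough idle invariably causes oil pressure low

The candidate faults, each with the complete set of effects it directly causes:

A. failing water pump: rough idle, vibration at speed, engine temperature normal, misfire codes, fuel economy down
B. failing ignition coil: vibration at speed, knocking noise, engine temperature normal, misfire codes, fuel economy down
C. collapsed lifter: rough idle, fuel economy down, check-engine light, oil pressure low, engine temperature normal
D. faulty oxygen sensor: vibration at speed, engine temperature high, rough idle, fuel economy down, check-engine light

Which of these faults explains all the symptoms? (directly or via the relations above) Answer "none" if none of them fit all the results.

Testing each hypothesis:
(A) failing water pump — fuel economy down match; check-engine light miss; engine temperature normal match; misfire codes match; vibration at speed match
(B) failing ignition coil — does not account for check-engine light
(C) collapsed lifter — does not account for misfire codes, vibration at speed
(D) faulty oxygen sensor — fails on engine temperature normal, misfire codes (predicts engine temperature high, not engine temperature normal)
None of the listed candidates fits everything.

none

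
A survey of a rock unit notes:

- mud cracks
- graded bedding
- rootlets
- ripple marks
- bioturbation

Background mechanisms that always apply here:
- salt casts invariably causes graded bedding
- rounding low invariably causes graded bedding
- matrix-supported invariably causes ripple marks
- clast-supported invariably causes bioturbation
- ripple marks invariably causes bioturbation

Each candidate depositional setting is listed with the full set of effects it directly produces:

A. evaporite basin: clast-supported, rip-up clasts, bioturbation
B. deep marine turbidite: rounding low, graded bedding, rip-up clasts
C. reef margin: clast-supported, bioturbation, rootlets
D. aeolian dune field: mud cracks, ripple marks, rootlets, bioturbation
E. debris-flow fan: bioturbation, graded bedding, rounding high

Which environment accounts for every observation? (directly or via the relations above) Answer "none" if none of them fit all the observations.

none

Checking each candidate against the observations:
(A) evaporite basin — mud cracks -; graded bedding -; rootlets -; ripple marks -; bioturbation +
(B) deep marine turbidite — does not account for mud cracks, rootlets, ripple marks, bioturbation
(C) reef margin — does not account for mud cracks, graded bedding, ripple marks
(D) aeolian dune field — does not account for graded bedding
(E) debris-flow fan — mud cracks -; graded bedding +; rootlets -; ripple marks -; bioturbation +
No candidate is consistent with all observations.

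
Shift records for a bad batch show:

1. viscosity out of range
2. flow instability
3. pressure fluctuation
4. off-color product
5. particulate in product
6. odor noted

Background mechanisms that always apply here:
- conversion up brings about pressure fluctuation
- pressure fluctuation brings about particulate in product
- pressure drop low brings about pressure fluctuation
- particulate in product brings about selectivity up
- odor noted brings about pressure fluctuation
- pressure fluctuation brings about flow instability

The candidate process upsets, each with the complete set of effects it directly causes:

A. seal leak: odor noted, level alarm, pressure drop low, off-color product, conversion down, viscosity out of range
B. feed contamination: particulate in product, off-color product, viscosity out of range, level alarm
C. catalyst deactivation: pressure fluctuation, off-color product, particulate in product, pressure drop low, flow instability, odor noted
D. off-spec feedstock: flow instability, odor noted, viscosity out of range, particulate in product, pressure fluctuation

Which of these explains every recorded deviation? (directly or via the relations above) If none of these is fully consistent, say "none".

Testing each hypothesis:
(A) seal leak — viscosity out of range ✓; flow instability ✓ (by odor noted → pressure fluctuation → flow instability); pressure fluctuation ✓ (by odor noted → pressure fluctuation); off-color product ✓; particulate in product ✓ (by odor noted → pressure fluctuation → particulate in product); odor noted ✓
(B) feed contamination — viscosity out of range ✓; flow instability ✗; pressure fluctuation ✗; off-color product ✓; particulate in product ✓; odor noted ✗
(C) catalyst deactivation — does not account for viscosity out of range
(D) off-spec feedstock — does not account for off-color product
(A) is the only candidate with no mismatches.

A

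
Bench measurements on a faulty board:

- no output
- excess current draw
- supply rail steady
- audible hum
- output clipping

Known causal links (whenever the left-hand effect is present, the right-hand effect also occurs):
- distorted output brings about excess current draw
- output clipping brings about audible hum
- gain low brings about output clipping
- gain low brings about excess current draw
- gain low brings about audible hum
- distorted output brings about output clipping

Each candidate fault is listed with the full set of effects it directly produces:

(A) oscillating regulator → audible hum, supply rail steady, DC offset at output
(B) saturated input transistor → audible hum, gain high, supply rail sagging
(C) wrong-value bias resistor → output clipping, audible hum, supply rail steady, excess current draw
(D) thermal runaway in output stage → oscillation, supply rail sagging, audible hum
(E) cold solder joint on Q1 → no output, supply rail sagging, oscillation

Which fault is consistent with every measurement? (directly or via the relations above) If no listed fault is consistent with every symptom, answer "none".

Checking each candidate against the observations:
(A) oscillating regulator — does not account for no output, excess current draw, output clipping
(B) saturated input transistor — no output -; excess current draw -; supply rail steady -; audible hum +; output clipping -
(C) wrong-value bias resistor — no output -; excess current draw +; supply rail steady +; audible hum +; output clipping +
(D) thermal runaway in output stage — no output -; excess current draw -; supply rail steady -; audible hum +; output clipping -
(E) cold solder joint on Q1 — no output +; excess current draw -; supply rail steady -; audible hum -; output clipping -
None of the listed candidates fits everything.

none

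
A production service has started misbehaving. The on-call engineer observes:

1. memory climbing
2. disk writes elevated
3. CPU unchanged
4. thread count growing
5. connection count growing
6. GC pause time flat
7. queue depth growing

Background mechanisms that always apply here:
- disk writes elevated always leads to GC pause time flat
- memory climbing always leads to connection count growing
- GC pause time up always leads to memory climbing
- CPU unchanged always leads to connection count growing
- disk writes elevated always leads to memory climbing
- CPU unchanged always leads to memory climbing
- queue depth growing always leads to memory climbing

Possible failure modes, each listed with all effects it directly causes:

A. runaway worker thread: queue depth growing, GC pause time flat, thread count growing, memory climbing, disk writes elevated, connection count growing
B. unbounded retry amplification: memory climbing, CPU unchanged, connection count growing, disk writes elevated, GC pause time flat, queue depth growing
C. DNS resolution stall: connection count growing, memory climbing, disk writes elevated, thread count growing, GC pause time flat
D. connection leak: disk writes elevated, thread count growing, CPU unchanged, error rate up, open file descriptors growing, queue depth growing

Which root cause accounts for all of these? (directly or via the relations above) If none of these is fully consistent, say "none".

D

Per-candidate check:
(A) runaway worker thread — memory climbing match; disk writes elevated match; CPU unchanged miss; thread count growing match; connection count growing match; GC pause time flat match; queue depth growing match
(B) unbounded retry amplification — does not account for thread count growing
(C) DNS resolution stall — memory climbing match; disk writes elevated match; CPU unchanged miss; thread count growing match; connection count growing match; GC pause time flat match; queue depth growing miss
(D) connection leak — memory climbing match (via queue depth growing → memory climbing); disk writes elevated match; CPU unchanged match; thread count growing match; connection count growing match (via CPU unchanged → connection count growing); GC pause time flat match (via disk writes elevated → GC pause time flat); queue depth growing match
(D) is the only candidate with no mismatches.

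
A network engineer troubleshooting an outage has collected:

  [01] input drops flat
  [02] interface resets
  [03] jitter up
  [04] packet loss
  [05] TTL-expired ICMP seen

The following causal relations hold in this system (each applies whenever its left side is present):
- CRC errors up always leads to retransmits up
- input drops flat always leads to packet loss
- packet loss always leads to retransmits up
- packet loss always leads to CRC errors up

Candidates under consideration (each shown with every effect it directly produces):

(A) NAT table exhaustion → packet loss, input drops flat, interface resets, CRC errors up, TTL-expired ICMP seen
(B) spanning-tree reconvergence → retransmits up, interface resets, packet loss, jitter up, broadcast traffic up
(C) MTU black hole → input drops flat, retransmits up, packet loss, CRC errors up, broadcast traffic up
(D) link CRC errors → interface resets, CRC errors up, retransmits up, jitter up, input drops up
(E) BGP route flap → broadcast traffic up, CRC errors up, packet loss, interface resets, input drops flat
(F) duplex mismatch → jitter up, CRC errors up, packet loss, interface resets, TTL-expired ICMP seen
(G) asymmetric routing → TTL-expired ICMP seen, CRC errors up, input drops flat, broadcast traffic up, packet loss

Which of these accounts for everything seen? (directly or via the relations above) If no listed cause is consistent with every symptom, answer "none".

none

Checking each candidate against the observations:
(A) NAT table exhaustion — input drops flat match; interface resets match; jitter up miss; packet loss match; TTL-expired ICMP seen match
(B) spanning-tree reconvergence — does not account for input drops flat, TTL-expired ICMP seen
(C) MTU black hole — input drops flat match; interface resets miss; jitter up miss; packet loss match; TTL-expired ICMP seen miss
(D) link CRC errors — input drops flat miss; interface resets match; jitter up match; packet loss miss; TTL-expired ICMP seen miss
(E) BGP route flap — does not account for jitter up, TTL-expired ICMP seen
(F) duplex mismatch — input drops flat miss; interface resets match; jitter up match; packet loss match; TTL-expired ICMP seen match
(G) asymmetric routing — does not account for interface resets, jitter up
None of the listed candidates fits everything.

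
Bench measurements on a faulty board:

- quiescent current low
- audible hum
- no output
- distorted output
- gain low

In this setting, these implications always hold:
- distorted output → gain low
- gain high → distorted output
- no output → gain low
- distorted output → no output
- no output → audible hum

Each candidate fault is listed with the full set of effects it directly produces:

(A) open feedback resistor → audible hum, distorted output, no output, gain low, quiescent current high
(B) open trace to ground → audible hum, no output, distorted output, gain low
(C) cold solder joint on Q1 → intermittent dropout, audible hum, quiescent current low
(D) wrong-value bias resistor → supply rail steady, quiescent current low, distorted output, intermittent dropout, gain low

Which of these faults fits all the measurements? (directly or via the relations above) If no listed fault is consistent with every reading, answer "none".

For each candidate, compare predicted effects to what was observed:
(A) open feedback resistor — quiescent current low miss; audible hum match; no output match; distorted output match; gain low match
(B) open trace to ground — quiescent current low miss; audible hum match; no output match; distorted output match; gain low match
(C) cold solder joint on Q1 — does not account for no output, distorted output, gain low
(D) wrong-value bias resistor — quiescent current low match; audible hum match (by distorted output → no output → audible hum); no output match (by distorted output → no output); distorted output match; gain low match
(D) is the only candidate with no mismatches.

D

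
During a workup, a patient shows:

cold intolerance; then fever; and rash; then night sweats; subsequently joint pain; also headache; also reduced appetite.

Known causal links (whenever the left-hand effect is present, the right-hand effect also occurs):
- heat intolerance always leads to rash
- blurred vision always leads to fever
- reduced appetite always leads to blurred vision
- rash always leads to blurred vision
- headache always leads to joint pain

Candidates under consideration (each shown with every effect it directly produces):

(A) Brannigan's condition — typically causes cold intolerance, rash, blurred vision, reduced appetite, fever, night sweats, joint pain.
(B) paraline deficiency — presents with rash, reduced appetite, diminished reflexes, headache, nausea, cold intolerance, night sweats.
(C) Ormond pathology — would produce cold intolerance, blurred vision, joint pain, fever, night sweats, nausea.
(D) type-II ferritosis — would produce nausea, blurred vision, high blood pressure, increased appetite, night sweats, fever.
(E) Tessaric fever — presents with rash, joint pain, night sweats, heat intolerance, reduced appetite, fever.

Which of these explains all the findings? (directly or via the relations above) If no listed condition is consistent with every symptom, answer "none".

Checking each candidate against the observations:
(A) Brannigan's condition — does not account for headache
(B) paraline deficiency — accounts for every observation (fever through reduced appetite → blurred vision → fever)
(C) Ormond pathology — cold intolerance match; fever match; rash miss; night sweats match; joint pain match; headache miss; reduced appetite miss
(D) type-II ferritosis — fails on cold intolerance, rash, joint pain, headache, reduced appetite (predicts increased appetite, not reduced appetite)
(E) Tessaric fever — cold intolerance miss; fever match; rash match; night sweats match; joint pain match; headache miss; reduced appetite match
(B) alone accounts for all the evidence.

B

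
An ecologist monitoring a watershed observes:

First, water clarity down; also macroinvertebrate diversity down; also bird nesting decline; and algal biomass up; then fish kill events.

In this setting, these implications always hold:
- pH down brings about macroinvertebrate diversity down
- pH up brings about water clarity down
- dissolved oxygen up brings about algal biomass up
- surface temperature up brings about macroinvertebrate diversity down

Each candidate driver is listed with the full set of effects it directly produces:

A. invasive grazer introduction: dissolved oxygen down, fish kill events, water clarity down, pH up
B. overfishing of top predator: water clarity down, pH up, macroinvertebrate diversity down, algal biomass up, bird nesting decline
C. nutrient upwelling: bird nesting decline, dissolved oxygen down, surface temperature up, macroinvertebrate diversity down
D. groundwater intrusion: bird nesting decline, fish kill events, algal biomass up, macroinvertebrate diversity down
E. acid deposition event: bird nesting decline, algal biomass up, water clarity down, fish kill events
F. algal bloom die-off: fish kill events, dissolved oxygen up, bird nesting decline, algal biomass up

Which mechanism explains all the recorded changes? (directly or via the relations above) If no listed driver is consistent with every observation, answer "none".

For each candidate, compare predicted effects to what was observed:
(A) invasive grazer introduction — does not account for macroinvertebrate diversity down, bird nesting decline, algal biomass up
(B) overfishing of top predator — water clarity down match; macroinvertebrate diversity down match; bird nesting decline match; algal biomass up match; fish kill events miss
(C) nutrient upwelling — does not account for water clarity down, algal biomass up, fish kill events
(D) groundwater intrusion — does not account for water clarity down
(E) acid deposition event — water clarity down match; macroinvertebrate diversity down miss; bird nesting decline match; algal biomass up match; fish kill events match
(F) algal bloom die-off — water clarity down miss; macroinvertebrate diversity down miss; bird nesting decline match; algal biomass up match; fish kill events match
Every candidate fails on at least one observation.

none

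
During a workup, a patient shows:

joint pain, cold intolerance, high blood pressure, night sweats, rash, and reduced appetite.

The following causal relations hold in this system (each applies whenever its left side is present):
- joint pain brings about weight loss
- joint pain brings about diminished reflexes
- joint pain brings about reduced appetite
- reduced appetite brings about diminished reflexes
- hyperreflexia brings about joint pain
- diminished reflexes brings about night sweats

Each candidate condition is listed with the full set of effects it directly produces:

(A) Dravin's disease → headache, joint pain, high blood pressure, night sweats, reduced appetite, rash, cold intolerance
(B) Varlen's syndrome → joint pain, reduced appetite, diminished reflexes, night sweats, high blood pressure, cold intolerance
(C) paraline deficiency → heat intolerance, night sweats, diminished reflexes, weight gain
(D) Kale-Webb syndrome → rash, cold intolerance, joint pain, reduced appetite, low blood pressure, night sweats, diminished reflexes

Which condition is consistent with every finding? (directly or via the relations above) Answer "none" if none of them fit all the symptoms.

Testing each hypothesis:
(A) Dravin's disease — joint pain match; cold intolerance match; high blood pressure match; night sweats match; rash match; reduced appetite match
(B) Varlen's syndrome — joint pain match; cold intolerance match; high blood pressure match; night sweats match; rash miss; reduced appetite match
(C) paraline deficiency — joint pain miss; cold intolerance miss; high blood pressure miss; night sweats match; rash miss; reduced appetite miss
(D) Kale-Webb syndrome — fails on high blood pressure (predicts low blood pressure, not high blood pressure)
Only (A) is consistent with every observation.

A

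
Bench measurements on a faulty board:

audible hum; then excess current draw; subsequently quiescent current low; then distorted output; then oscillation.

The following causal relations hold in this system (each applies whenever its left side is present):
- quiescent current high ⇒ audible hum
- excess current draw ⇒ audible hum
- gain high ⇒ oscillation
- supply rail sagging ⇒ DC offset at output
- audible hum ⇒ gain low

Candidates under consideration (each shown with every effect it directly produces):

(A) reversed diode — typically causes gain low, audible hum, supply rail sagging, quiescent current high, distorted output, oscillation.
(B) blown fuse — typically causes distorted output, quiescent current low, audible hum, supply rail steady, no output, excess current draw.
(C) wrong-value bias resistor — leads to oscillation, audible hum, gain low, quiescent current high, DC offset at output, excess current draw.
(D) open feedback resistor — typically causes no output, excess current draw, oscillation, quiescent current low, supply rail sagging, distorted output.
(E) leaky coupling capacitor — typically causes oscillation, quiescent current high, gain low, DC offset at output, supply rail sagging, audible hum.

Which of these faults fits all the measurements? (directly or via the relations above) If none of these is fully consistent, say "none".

D

For each candidate, compare predicted effects to what was observed:
(A) reversed diode — fails on excess current draw, quiescent current low (predicts quiescent current high, not quiescent current low)
(B) blown fuse — audible hum match; excess current draw match; quiescent current low match; distorted output match; oscillation miss
(C) wrong-value bias resistor — fails on quiescent current low, distorted output (predicts quiescent current high, not quiescent current low)
(D) open feedback resistor — audible hum match (by excess current draw → audible hum); excess current draw match; quiescent current low match; distorted output match; oscillation match
(E) leaky coupling capacitor — fails on excess current draw, quiescent current low, distorted output (predicts quiescent current high, not quiescent current low)
(D) is the only candidate with no mismatches.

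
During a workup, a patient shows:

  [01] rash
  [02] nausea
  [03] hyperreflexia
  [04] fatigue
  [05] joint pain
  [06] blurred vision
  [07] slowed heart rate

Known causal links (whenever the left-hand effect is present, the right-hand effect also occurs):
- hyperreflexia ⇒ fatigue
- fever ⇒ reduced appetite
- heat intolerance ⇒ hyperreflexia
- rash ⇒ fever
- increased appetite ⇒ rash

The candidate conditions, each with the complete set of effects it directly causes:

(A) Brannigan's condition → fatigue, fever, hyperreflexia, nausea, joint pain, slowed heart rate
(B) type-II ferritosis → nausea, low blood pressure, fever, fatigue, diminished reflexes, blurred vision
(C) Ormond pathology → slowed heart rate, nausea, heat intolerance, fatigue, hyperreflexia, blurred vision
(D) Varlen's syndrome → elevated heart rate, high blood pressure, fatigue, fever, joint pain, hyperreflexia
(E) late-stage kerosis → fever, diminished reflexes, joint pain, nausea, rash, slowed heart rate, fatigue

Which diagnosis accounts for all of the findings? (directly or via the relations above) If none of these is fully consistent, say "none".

none

Checking each candidate against the observations:
(A) Brannigan's condition — does not account for rash, blurred vision
(B) type-II ferritosis — fails on rash, hyperreflexia, joint pain, slowed heart rate (predicts diminished reflexes, not hyperreflexia)
(C) Ormond pathology — rash ✗; nausea ✓; hyperreflexia ✓; fatigue ✓; joint pain ✗; blurred vision ✓; slowed heart rate ✓
(D) Varlen's syndrome — fails on rash, nausea, blurred vision, slowed heart rate (predicts elevated heart rate, not slowed heart rate)
(E) late-stage kerosis — fails on hyperreflexia, blurred vision (predicts diminished reflexes, not hyperreflexia)
None of the listed candidates fits everything.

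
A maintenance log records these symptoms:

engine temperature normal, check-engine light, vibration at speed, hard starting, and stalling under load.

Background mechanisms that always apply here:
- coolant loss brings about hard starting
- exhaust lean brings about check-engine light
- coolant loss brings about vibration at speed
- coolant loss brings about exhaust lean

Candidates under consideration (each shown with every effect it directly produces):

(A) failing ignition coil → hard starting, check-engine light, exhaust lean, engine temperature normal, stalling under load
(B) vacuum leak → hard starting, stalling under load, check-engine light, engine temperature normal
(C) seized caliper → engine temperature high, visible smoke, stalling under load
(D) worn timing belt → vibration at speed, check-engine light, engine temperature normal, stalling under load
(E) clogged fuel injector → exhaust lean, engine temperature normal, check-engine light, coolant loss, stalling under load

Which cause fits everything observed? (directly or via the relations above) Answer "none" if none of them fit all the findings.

Testing each hypothesis:
(A) failing ignition coil — does not account for vibration at speed
(B) vacuum leak — engine temperature normal ✓; check-engine light ✓; vibration at speed ✗; hard starting ✓; stalling under load ✓
(C) seized caliper — fails on engine temperature normal, check-engine light, vibration at speed, hard starting (predicts engine temperature high, not engine temperature normal)
(D) worn timing belt — engine temperature normal ✓; check-engine light ✓; vibration at speed ✓; hard starting ✗; stalling under load ✓
(E) clogged fuel injector — accounts for every observation (vibration at speed via coolant loss → vibration at speed)
Only (E) is consistent with every observation.

E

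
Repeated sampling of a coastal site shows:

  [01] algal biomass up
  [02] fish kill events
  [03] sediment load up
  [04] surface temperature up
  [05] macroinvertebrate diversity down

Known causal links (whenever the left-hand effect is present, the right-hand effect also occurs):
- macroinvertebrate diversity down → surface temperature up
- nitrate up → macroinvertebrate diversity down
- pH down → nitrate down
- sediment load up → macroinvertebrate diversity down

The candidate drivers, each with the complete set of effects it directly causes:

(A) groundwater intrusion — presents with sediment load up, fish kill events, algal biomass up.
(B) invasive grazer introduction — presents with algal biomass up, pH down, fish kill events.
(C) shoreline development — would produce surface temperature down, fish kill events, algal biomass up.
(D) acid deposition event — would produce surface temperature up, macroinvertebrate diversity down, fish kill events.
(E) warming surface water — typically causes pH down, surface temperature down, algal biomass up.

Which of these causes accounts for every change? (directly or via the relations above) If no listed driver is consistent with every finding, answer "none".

For each candidate, compare predicted effects to what was observed:
(A) groundwater intrusion — algal biomass up match; fish kill events match; sediment load up match; surface temperature up match (by sediment load up → macroinvertebrate diversity down → surface temperature up); macroinvertebrate diversity down match (by sediment load up → macroinvertebrate diversity down)
(B) invasive grazer introduction — algal biomass up match; fish kill events match; sediment load up miss; surface temperature up miss; macroinvertebrate diversity down miss
(C) shoreline development — fails on sediment load up, surface temperature up, macroinvertebrate diversity down (predicts surface temperature down, not surface temperature up)
(D) acid deposition event — algal biomass up miss; fish kill events match; sediment load up miss; surface temperature up match; macroinvertebrate diversity down match
(E) warming surface water — fails on fish kill events, sediment load up, surface temperature up, macroinvertebrate diversity down (predicts surface temperature down, not surface temperature up)
(A) alone accounts for all the evidence.

A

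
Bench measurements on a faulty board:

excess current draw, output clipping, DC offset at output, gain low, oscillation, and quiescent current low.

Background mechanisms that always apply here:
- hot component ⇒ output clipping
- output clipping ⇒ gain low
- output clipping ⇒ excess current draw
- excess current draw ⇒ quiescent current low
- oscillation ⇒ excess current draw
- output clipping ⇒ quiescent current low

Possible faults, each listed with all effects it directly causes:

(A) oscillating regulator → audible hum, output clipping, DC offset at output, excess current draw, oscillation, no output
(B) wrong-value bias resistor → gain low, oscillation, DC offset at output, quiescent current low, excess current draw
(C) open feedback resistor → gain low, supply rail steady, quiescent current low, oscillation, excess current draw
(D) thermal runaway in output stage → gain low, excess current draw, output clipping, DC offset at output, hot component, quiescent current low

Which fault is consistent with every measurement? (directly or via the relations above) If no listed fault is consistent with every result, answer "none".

A

For each candidate, compare predicted effects to what was observed:
(A) oscillating regulator — excess current draw +; output clipping +; DC offset at output +; gain low + (via output clipping → gain low); oscillation +; quiescent current low + (via output clipping → quiescent current low)
(B) wrong-value bias resistor — does not account for output clipping
(C) open feedback resistor — excess current draw +; output clipping -; DC offset at output -; gain low +; oscillation +; quiescent current low +
(D) thermal runaway in output stage — does not account for oscillation
(A) alone accounts for all the evidence.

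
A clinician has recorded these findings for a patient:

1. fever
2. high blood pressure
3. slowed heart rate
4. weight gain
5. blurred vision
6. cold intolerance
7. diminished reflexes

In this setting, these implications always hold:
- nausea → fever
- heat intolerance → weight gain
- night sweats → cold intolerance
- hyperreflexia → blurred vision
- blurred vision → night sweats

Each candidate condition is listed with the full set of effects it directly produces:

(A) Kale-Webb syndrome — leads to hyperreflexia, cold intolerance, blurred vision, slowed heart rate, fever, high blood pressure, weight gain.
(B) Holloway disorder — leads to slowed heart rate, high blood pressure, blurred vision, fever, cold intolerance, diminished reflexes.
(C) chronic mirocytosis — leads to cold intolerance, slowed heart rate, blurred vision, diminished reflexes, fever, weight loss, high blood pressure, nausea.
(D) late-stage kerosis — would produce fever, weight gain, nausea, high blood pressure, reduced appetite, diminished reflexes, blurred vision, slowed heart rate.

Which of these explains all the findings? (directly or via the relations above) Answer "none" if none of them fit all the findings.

D

For each candidate, compare predicted effects to what was observed:
(A) Kale-Webb syndrome — fails on diminished reflexes (predicts hyperreflexia, not diminished reflexes)
(B) Holloway disorder — does not account for weight gain
(C) chronic mirocytosis — fever ✓; high blood pressure ✓; slowed heart rate ✓; weight gain ✗; blurred vision ✓; cold intolerance ✓; diminished reflexes ✓
(D) late-stage kerosis — accounts for every observation (cold intolerance by blurred vision → night sweats → cold intolerance)
Only (D) is consistent with every observation.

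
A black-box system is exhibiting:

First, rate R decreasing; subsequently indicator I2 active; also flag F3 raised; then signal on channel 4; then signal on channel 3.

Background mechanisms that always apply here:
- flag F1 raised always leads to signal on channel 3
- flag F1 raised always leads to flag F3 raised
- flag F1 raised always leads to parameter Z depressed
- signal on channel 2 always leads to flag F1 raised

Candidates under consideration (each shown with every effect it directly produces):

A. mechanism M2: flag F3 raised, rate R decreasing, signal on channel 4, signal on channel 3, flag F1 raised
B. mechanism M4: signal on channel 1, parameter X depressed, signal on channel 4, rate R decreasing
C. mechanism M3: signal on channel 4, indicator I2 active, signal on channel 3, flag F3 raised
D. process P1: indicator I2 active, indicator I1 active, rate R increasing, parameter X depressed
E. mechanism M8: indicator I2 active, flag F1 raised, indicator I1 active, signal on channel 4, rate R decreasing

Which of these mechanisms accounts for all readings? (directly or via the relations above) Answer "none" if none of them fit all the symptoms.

Testing each hypothesis:
(A) mechanism M2 — rate R decreasing +; indicator I2 active -; flag F3 raised +; signal on channel 4 +; signal on channel 3 +
(B) mechanism M4 — does not account for indicator I2 active, flag F3 raised, signal on channel 3
(C) mechanism M3 — rate R decreasing -; indicator I2 active +; flag F3 raised +; signal on channel 4 +; signal on channel 3 +
(D) process P1 — fails on rate R decreasing, flag F3 raised, signal on channel 4, signal on channel 3 (predicts rate R increasing, not rate R decreasing)
(E) mechanism M8 — rate R decreasing +; indicator I2 active +; flag F3 raised + (via flag F1 raised → flag F3 raised); signal on channel 4 +; signal on channel 3 + (via flag F1 raised → signal on channel 3)
Only (E) is consistent with every observation.

E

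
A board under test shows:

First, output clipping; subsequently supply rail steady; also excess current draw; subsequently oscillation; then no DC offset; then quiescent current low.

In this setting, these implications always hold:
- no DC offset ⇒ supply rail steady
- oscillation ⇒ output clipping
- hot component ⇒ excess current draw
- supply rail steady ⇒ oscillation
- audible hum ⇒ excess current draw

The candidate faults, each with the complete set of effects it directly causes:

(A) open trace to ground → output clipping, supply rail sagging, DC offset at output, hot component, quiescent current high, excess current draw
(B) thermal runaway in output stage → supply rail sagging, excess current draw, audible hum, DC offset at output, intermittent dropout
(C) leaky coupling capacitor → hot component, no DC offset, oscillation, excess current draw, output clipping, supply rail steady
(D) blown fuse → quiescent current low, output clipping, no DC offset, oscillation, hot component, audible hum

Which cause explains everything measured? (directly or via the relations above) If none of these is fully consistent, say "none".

D

Per-candidate check:
(A) open trace to ground — fails on supply rail steady, oscillation, no DC offset, quiescent current low (predicts supply rail sagging, not supply rail steady; predicts DC offset at output, not no DC offset; predicts quiescent current high, not quiescent current low)
(B) thermal runaway in output stage — output clipping ✗; supply rail steady ✗; excess current draw ✓; oscillation ✗; no DC offset ✗; quiescent current low ✗
(C) leaky coupling capacitor — output clipping ✓; supply rail steady ✓; excess current draw ✓; oscillation ✓; no DC offset ✓; quiescent current low ✗
(D) blown fuse — accounts for every observation (supply rail steady through no DC offset → supply rail steady)
Only (D) is consistent with every observation.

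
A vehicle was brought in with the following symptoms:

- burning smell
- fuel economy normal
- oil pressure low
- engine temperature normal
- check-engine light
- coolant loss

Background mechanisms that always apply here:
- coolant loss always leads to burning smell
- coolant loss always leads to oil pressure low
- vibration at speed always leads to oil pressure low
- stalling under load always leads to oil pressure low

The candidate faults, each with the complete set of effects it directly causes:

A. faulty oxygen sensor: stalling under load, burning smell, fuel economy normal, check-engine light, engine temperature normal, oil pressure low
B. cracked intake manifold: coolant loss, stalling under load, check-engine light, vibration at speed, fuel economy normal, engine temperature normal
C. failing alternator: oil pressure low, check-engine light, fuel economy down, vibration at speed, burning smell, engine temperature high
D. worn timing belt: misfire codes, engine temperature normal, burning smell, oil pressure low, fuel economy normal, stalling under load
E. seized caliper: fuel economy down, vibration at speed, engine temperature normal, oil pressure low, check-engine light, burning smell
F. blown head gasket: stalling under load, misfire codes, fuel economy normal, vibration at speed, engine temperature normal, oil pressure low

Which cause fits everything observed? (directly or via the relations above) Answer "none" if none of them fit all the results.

B

Testing each hypothesis:
(A) faulty oxygen sensor — burning smell +; fuel economy normal +; oil pressure low +; engine temperature normal +; check-engine light +; coolant loss -
(B) cracked intake manifold — burning smell + (via coolant loss → burning smell); fuel economy normal +; oil pressure low + (via stalling under load → oil pressure low); engine temperature normal +; check-engine light +; coolant loss +
(C) failing alternator — fails on fuel economy normal, engine temperature normal, coolant loss (predicts fuel economy down, not fuel economy normal; predicts engine temperature high, not engine temperature normal)
(D) worn timing belt — burning smell +; fuel economy normal +; oil pressure low +; engine temperature normal +; check-engine light -; coolant loss -
(E) seized caliper — burning smell +; fuel economy normal -; oil pressure low +; engine temperature normal +; check-engine light +; coolant loss -
(F) blown head gasket — does not account for burning smell, check-engine light, coolant loss
Only (B) is consistent with every observation.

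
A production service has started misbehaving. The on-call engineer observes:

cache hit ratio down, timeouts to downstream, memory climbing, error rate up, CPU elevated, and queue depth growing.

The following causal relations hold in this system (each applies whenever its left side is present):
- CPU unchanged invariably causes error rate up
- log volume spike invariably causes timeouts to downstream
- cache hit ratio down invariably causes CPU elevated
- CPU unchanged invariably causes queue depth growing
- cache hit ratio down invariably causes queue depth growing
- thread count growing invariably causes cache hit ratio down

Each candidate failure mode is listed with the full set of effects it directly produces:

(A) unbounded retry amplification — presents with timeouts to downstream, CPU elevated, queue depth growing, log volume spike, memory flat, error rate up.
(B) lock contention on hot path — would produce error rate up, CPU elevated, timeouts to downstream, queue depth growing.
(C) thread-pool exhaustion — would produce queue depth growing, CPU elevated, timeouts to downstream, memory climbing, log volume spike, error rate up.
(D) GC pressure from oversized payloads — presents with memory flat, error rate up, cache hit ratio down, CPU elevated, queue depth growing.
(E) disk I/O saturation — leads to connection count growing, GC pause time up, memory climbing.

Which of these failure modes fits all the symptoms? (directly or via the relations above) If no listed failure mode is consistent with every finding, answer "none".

Testing each hypothesis:
(A) unbounded retry amplification — cache hit ratio down -; timeouts to downstream +; memory climbing -; error rate up +; CPU elevated +; queue depth growing +
(B) lock contention on hot path — cache hit ratio down -; timeouts to downstream +; memory climbing -; error rate up +; CPU elevated +; queue depth growing +
(C) thread-pool exhaustion — cache hit ratio down -; timeouts to downstream +; memory climbing +; error rate up +; CPU elevated +; queue depth growing +
(D) GC pressure from oversized payloads — cache hit ratio down +; timeouts to downstream -; memory climbing -; error rate up +; CPU elevated +; queue depth growing +
(E) disk I/O saturation — cache hit ratio down -; timeouts to downstream -; memory climbing +; error rate up -; CPU elevated -; queue depth growing -
No candidate is consistent with all observations.

none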